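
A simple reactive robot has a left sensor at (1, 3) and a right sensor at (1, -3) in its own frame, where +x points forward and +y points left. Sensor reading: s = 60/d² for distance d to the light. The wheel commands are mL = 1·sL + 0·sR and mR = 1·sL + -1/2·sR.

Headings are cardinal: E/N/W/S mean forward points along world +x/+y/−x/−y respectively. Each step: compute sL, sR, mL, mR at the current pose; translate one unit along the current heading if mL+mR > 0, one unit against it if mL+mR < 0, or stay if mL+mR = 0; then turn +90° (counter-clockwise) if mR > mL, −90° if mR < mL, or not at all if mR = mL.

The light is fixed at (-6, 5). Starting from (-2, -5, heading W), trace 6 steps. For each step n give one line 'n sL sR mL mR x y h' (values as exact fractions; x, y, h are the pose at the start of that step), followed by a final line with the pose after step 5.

n=0: pose=(-2,-5,W); sL=30/89, sR=30/29; mL=30/89, mR=-465/2581; mL+mR=405/2581 → advance +1; mR−mL=-15/29 → turn -1·90°
n=1: pose=(-3,-5,N); sL=20/27, sR=20/39; mL=20/27, mR=170/351; mL+mR=430/351 → advance +1; mR−mL=-10/39 → turn -1·90°
n=2: pose=(-3,-4,E); sL=15/13, sR=3/8; mL=15/13, mR=201/208; mL+mR=441/208 → advance +1; mR−mL=-3/16 → turn -1·90°
n=3: pose=(-2,-4,S); sL=60/149, sR=60/101; mL=60/149, mR=1590/15049; mL+mR=7650/15049 → advance +1; mR−mL=-30/101 → turn -1·90°
n=4: pose=(-2,-5,W); sL=30/89, sR=30/29; mL=30/89, mR=-465/2581; mL+mR=405/2581 → advance +1; mR−mL=-15/29 → turn -1·90°
n=5: pose=(-3,-5,N); sL=20/27, sR=20/39; mL=20/27, mR=170/351; mL+mR=430/351 → advance +1; mR−mL=-10/39 → turn -1·90°

0 30/89 30/29 30/89 -465/2581 -2 -5 W
1 20/27 20/39 20/27 170/351 -3 -5 N
2 15/13 3/8 15/13 201/208 -3 -4 E
3 60/149 60/101 60/149 1590/15049 -2 -4 S
4 30/89 30/29 30/89 -465/2581 -2 -5 W
5 20/27 20/39 20/27 170/351 -3 -5 N
final -3 -4 E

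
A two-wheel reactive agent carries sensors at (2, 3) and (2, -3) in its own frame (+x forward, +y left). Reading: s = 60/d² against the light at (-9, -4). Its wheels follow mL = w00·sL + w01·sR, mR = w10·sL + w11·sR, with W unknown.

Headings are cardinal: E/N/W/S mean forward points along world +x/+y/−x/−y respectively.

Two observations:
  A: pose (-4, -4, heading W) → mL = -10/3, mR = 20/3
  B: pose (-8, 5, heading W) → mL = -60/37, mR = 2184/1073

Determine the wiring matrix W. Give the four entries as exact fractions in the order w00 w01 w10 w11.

obs A: pose=(-4,-4,W) → sL=10/3, sR=10/3, mL=-10/3, mR=20/3
obs B: pose=(-8,5,W) → sL=60/37, sR=12/29, mL=-60/37, mR=2184/1073
sensor matrix S = [[10/3, 10/3], [60/37, 12/29]]; det S = -4320/1073
solve [mL_A; mL_B] = S·[w00; w01] and [mR_A; mR_B] = S·[w10; w11]:
  w00 = -1, w01 = 0, w10 = 1, w11 = 1

-1 0 1 1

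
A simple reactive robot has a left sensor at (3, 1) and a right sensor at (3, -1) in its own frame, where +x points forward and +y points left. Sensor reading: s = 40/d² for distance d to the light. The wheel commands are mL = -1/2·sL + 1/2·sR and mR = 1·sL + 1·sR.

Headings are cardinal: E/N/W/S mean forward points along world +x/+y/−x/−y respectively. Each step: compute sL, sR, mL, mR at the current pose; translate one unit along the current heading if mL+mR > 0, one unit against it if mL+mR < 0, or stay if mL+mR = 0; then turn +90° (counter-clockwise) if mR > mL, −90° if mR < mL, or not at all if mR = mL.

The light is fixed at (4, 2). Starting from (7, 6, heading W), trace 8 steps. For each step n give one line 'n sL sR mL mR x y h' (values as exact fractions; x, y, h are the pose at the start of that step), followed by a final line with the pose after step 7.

0 40/9 8/5 -64/45 272/45 7 6 W
1 4 20 8 24 6 6 S
2 40/41 40/29 240/1189 2800/1189 6 5 E
3 1 10/13 -3/26 23/13 7 5 N
4 40/9 8/5 -64/45 272/45 7 6 W
5 4 20 8 24 6 6 S
6 40/41 40/29 240/1189 2800/1189 6 5 E
7 1 10/13 -3/26 23/13 7 5 N
final 7 6 W

n=0: pose=(7,6,W); sL=40/9, sR=8/5; mL=-64/45, mR=272/45; mL+mR=208/45 → advance +1; mR−mL=112/15 → turn +1·90°
n=1: pose=(6,6,S); sL=4, sR=20; mL=8, mR=24; mL+mR=32 → advance +1; mR−mL=16 → turn +1·90°
n=2: pose=(6,5,E); sL=40/41, sR=40/29; mL=240/1189, mR=2800/1189; mL+mR=3040/1189 → advance +1; mR−mL=2560/1189 → turn +1·90°
n=3: pose=(7,5,N); sL=1, sR=10/13; mL=-3/26, mR=23/13; mL+mR=43/26 → advance +1; mR−mL=49/26 → turn +1·90°
n=4: pose=(7,6,W); sL=40/9, sR=8/5; mL=-64/45, mR=272/45; mL+mR=208/45 → advance +1; mR−mL=112/15 → turn +1·90°
n=5: pose=(6,6,S); sL=4, sR=20; mL=8, mR=24; mL+mR=32 → advance +1; mR−mL=16 → turn +1·90°
n=6: pose=(6,5,E); sL=40/41, sR=40/29; mL=240/1189, mR=2800/1189; mL+mR=3040/1189 → advance +1; mR−mL=2560/1189 → turn +1·90°
n=7: pose=(7,5,N); sL=1, sR=10/13; mL=-3/26, mR=23/13; mL+mR=43/26 → advance +1; mR−mL=49/26 → turn +1·90°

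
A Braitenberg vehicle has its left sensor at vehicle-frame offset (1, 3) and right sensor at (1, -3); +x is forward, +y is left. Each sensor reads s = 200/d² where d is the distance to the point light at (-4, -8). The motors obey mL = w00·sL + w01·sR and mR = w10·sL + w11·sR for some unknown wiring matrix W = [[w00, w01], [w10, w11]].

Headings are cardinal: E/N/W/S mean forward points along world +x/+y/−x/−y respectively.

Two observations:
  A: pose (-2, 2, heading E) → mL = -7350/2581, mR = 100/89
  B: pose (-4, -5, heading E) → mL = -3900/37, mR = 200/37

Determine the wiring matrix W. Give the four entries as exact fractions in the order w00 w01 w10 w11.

obs A: pose=(-2,2,E) → sL=100/89, sR=100/29, mL=-7350/2581, mR=100/89
obs B: pose=(-4,-5,E) → sL=200/37, sR=200, mL=-3900/37, mR=200/37
sensor matrix S = [[100/89, 100/29], [200/37, 200]]; det S = 19680000/95497
solve [mL_A; mL_B] = S·[w00; w01] and [mR_A; mR_B] = S·[w10; w11]:
  w00 = -1, w01 = -1/2, w10 = 1, w11 = 0

-1 -1/2 1 0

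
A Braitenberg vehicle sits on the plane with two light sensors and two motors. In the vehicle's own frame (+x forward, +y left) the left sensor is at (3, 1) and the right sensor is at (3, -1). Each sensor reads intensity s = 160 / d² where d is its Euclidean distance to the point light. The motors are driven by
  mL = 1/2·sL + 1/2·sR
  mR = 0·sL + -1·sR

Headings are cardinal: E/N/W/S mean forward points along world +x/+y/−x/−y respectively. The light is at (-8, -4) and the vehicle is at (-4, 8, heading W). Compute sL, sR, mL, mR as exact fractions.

80/61 16/17 1168/1037 -16/17

left sensor world pos  = (-7, 7); dL² = 122
right sensor world pos = (-7, 9); dR² = 170
sL = 160/122 = 80/61
sR = 160/170 = 16/17
mL = 1/2·sL + 1/2·sR = 1168/1037
mR = 0·sL + -1·sR = -16/17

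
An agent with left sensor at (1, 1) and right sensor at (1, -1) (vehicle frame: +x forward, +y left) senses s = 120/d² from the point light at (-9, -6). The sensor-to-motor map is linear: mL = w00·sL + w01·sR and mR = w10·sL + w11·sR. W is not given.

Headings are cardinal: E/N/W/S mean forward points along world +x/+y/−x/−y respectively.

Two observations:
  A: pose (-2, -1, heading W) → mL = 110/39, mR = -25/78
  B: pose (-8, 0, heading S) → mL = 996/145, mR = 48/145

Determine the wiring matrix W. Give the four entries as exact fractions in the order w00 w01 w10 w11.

obs A: pose=(-2,-1,W) → sL=30/13, sR=5/3, mL=110/39, mR=-25/78
obs B: pose=(-8,0,S) → sL=120/29, sR=24/5, mL=996/145, mR=48/145
sensor matrix S = [[30/13, 5/3], [120/29, 24/5]]; det S = 1576/377
solve [mL_A; mL_B] = S·[w00; w01] and [mR_A; mR_B] = S·[w10; w11]:
  w00 = 1/2, w01 = 1, w10 = -1/2, w11 = 1/2

1/2 1 -1/2 1/2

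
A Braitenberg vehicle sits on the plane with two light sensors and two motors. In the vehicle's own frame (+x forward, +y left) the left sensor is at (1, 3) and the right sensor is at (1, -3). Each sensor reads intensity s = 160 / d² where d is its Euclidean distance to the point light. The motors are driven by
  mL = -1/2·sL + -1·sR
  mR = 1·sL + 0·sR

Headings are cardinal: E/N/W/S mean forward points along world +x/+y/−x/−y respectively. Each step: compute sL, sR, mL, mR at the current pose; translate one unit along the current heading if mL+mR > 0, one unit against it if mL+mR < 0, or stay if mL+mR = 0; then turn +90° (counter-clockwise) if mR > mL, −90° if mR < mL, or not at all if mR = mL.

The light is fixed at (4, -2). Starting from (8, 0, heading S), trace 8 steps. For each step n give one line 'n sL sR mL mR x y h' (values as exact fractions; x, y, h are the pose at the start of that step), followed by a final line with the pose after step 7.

0 16/5 80 -408/5 16/5 8 0 S
1 160/61 32/5 -2352/305 160/61 8 1 E
2 10 40/13 -105/13 10 7 1 N
3 32 160/53 -1008/53 32 7 2 W
4 80/17 16 -312/17 80/17 6 2 S
5 160/73 160/13 -12720/949 160/73 6 3 E
6 4 40/13 -66/13 4 5 3 N
7 160 160/49 -4080/49 160 5 2 W
final 4 2 S

n=0: pose=(8,0,S); sL=16/5, sR=80; mL=-408/5, mR=16/5; mL+mR=-392/5 → advance -1; mR−mL=424/5 → turn +1·90°
n=1: pose=(8,1,E); sL=160/61, sR=32/5; mL=-2352/305, mR=160/61; mL+mR=-1552/305 → advance -1; mR−mL=3152/305 → turn +1·90°
n=2: pose=(7,1,N); sL=10, sR=40/13; mL=-105/13, mR=10; mL+mR=25/13 → advance +1; mR−mL=235/13 → turn +1·90°
n=3: pose=(7,2,W); sL=32, sR=160/53; mL=-1008/53, mR=32; mL+mR=688/53 → advance +1; mR−mL=2704/53 → turn +1·90°
n=4: pose=(6,2,S); sL=80/17, sR=16; mL=-312/17, mR=80/17; mL+mR=-232/17 → advance -1; mR−mL=392/17 → turn +1·90°
n=5: pose=(6,3,E); sL=160/73, sR=160/13; mL=-12720/949, mR=160/73; mL+mR=-10640/949 → advance -1; mR−mL=14800/949 → turn +1·90°
n=6: pose=(5,3,N); sL=4, sR=40/13; mL=-66/13, mR=4; mL+mR=-14/13 → advance -1; mR−mL=118/13 → turn +1·90°
n=7: pose=(5,2,W); sL=160, sR=160/49; mL=-4080/49, mR=160; mL+mR=3760/49 → advance +1; mR−mL=11920/49 → turn +1·90°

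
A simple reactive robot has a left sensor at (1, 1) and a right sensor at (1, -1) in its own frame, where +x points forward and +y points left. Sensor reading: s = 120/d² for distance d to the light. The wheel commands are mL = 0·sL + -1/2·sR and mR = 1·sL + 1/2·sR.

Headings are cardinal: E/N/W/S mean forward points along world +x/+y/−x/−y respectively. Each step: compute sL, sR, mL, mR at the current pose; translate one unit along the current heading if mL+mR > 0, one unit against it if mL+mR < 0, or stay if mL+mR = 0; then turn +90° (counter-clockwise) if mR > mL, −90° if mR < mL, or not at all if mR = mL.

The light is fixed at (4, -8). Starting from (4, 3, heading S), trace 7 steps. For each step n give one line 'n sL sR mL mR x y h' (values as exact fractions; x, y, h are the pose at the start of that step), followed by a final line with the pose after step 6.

n=0: pose=(4,3,S); sL=120/101, sR=120/101; mL=-60/101, mR=180/101; mL+mR=120/101 → advance +1; mR−mL=240/101 → turn +1·90°
n=1: pose=(4,2,E); sL=60/61, sR=60/41; mL=-30/41, mR=4290/2501; mL+mR=60/61 → advance +1; mR−mL=6120/2501 → turn +1·90°
n=2: pose=(5,2,N); sL=120/121, sR=24/25; mL=-12/25, mR=4452/3025; mL+mR=120/121 → advance +1; mR−mL=5904/3025 → turn +1·90°
n=3: pose=(5,3,W); sL=6/5, sR=5/6; mL=-5/12, mR=97/60; mL+mR=6/5 → advance +1; mR−mL=61/30 → turn +1·90°
n=4: pose=(4,3,S); sL=120/101, sR=120/101; mL=-60/101, mR=180/101; mL+mR=120/101 → advance +1; mR−mL=240/101 → turn +1·90°
n=5: pose=(4,2,E); sL=60/61, sR=60/41; mL=-30/41, mR=4290/2501; mL+mR=60/61 → advance +1; mR−mL=6120/2501 → turn +1·90°
n=6: pose=(5,2,N); sL=120/121, sR=24/25; mL=-12/25, mR=4452/3025; mL+mR=120/121 → advance +1; mR−mL=5904/3025 → turn +1·90°

0 120/101 120/101 -60/101 180/101 4 3 S
1 60/61 60/41 -30/41 4290/2501 4 2 E
2 120/121 24/25 -12/25 4452/3025 5 2 N
3 6/5 5/6 -5/12 97/60 5 3 W
4 120/101 120/101 -60/101 180/101 4 3 S
5 60/61 60/41 -30/41 4290/2501 4 2 E
6 120/121 24/25 -12/25 4452/3025 5 2 N
final 5 3 W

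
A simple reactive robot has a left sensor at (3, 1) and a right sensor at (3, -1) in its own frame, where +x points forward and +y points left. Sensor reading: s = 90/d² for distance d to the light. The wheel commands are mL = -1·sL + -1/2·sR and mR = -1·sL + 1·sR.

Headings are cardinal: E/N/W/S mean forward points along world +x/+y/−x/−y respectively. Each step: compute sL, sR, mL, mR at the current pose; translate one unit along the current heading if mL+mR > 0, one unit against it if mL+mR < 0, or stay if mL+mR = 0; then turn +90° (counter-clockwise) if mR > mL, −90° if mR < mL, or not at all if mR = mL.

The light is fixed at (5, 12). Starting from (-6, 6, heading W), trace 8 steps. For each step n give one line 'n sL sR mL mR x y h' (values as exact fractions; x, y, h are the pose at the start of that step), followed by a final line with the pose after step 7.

n=0: pose=(-6,6,W); sL=18/49, sR=90/221; mL=-6183/10829, mR=432/10829; mL+mR=-5751/10829 → advance -1; mR−mL=135/221 → turn +1·90°
n=1: pose=(-5,6,S); sL=5/9, sR=45/101; mL=-1415/1818, mR=-100/909; mL+mR=-1615/1818 → advance -1; mR−mL=135/202 → turn +1·90°
n=2: pose=(-5,7,E); sL=18/13, sR=18/17; mL=-423/221, mR=-72/221; mL+mR=-495/221 → advance -1; mR−mL=27/17 → turn +1·90°
n=3: pose=(-6,7,N); sL=45/74, sR=45/52; mL=-4005/3848, mR=495/1924; mL+mR=-3015/3848 → advance -1; mR−mL=135/104 → turn +1·90°
n=4: pose=(-6,6,W); sL=18/49, sR=90/221; mL=-6183/10829, mR=432/10829; mL+mR=-5751/10829 → advance -1; mR−mL=135/221 → turn +1·90°
n=5: pose=(-5,6,S); sL=5/9, sR=45/101; mL=-1415/1818, mR=-100/909; mL+mR=-1615/1818 → advance -1; mR−mL=135/202 → turn +1·90°
n=6: pose=(-5,7,E); sL=18/13, sR=18/17; mL=-423/221, mR=-72/221; mL+mR=-495/221 → advance -1; mR−mL=27/17 → turn +1·90°
n=7: pose=(-6,7,N); sL=45/74, sR=45/52; mL=-4005/3848, mR=495/1924; mL+mR=-3015/3848 → advance -1; mR−mL=135/104 → turn +1·90°

0 18/49 90/221 -6183/10829 432/10829 -6 6 W
1 5/9 45/101 -1415/1818 -100/909 -5 6 S
2 18/13 18/17 -423/221 -72/221 -5 7 E
3 45/74 45/52 -4005/3848 495/1924 -6 7 N
4 18/49 90/221 -6183/10829 432/10829 -6 6 W
5 5/9 45/101 -1415/1818 -100/909 -5 6 S
6 18/13 18/17 -423/221 -72/221 -5 7 E
7 45/74 45/52 -4005/3848 495/1924 -6 7 N
final -6 6 W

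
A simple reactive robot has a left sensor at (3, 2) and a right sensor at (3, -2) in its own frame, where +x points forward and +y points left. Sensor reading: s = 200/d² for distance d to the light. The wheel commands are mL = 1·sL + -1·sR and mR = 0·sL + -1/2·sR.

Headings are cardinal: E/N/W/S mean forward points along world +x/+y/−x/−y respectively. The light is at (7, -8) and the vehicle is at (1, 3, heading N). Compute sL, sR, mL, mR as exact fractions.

left sensor world pos  = (-1, 6); dL² = 260
right sensor world pos = (3, 6); dR² = 212
sL = 200/260 = 10/13
sR = 200/212 = 50/53
mL = 1·sL + -1·sR = -120/689
mR = 0·sL + -1/2·sR = -25/53

10/13 50/53 -120/689 -25/53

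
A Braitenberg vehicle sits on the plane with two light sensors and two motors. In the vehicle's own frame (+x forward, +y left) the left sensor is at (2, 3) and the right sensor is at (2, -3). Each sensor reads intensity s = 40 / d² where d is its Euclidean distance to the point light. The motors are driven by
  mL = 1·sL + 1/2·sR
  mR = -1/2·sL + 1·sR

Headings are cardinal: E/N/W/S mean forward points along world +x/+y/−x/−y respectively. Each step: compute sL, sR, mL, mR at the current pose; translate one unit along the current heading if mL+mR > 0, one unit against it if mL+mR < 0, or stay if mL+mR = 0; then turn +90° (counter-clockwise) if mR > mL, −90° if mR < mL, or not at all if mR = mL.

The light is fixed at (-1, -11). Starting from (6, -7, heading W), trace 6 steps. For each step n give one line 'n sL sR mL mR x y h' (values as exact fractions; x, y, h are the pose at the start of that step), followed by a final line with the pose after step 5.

n=0: pose=(6,-7,W); sL=20/13, sR=20/37; mL=870/481, mR=-110/481; mL+mR=760/481 → advance +1; mR−mL=-980/481 → turn -1·90°
n=1: pose=(5,-7,N); sL=8/9, sR=40/117; mL=124/117, mR=-4/39; mL+mR=112/117 → advance +1; mR−mL=-136/117 → turn -1·90°
n=2: pose=(5,-6,E); sL=5/16, sR=10/17; mL=165/272, mR=235/544; mL+mR=565/544 → advance +1; mR−mL=-95/544 → turn -1·90°
n=3: pose=(6,-6,S); sL=40/109, sR=8/5; mL=636/545, mR=772/545; mL+mR=1408/545 → advance +1; mR−mL=136/545 → turn +1·90°
n=4: pose=(6,-7,E); sL=4/13, sR=20/41; mL=294/533, mR=178/533; mL+mR=472/533 → advance +1; mR−mL=-116/533 → turn -1·90°
n=5: pose=(7,-7,S); sL=8/25, sR=40/29; mL=732/725, mR=884/725; mL+mR=1616/725 → advance +1; mR−mL=152/725 → turn +1·90°

0 20/13 20/37 870/481 -110/481 6 -7 W
1 8/9 40/117 124/117 -4/39 5 -7 N
2 5/16 10/17 165/272 235/544 5 -6 E
3 40/109 8/5 636/545 772/545 6 -6 S
4 4/13 20/41 294/533 178/533 6 -7 E
5 8/25 40/29 732/725 884/725 7 -7 S
final 7 -8 E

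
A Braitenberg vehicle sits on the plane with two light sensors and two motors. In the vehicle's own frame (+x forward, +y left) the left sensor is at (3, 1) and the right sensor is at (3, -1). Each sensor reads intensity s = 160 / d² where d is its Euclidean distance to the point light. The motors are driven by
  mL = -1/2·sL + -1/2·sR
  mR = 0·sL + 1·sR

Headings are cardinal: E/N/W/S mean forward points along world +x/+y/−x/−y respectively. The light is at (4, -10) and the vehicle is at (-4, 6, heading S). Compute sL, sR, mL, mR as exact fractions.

left sensor world pos  = (-3, 3); dL² = 218
right sensor world pos = (-5, 3); dR² = 250
sL = 160/218 = 80/109
sR = 160/250 = 16/25
mL = -1/2·sL + -1/2·sR = -1872/2725
mR = 0·sL + 1·sR = 16/25

80/109 16/25 -1872/2725 16/25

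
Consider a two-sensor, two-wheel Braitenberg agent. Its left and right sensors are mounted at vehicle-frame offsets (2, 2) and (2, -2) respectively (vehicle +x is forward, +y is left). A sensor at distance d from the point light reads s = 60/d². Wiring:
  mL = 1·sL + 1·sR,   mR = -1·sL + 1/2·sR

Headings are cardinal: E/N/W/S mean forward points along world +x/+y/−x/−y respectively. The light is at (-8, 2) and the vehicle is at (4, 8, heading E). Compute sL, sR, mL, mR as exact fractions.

3/13 15/53 354/689 -123/1378

left sensor world pos  = (6, 10); dL² = 260
right sensor world pos = (6, 6); dR² = 212
sL = 60/260 = 3/13
sR = 60/212 = 15/53
mL = 1·sL + 1·sR = 354/689
mR = -1·sL + 1/2·sR = -123/1378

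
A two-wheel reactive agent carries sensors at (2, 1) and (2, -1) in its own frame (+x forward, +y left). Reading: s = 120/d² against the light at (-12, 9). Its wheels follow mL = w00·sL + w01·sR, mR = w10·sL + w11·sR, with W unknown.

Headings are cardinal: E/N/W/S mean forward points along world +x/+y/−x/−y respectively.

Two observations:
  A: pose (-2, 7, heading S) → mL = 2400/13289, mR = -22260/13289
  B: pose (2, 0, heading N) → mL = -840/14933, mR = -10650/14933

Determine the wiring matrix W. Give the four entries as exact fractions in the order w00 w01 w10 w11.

-1/2 1/2 -1/2 -1

obs A: pose=(-2,7,S) → sL=120/137, sR=120/97, mL=2400/13289, mR=-22260/13289
obs B: pose=(2,0,N) → sL=60/109, sR=60/137, mL=-840/14933, mR=-10650/14933
sensor matrix S = [[120/137, 120/97], [60/109, 60/137]]; det S = -59011200/198444637
solve [mL_A; mL_B] = S·[w00; w01] and [mR_A; mR_B] = S·[w10; w11]:
  w00 = -1/2, w01 = 1/2, w10 = -1/2, w11 = -1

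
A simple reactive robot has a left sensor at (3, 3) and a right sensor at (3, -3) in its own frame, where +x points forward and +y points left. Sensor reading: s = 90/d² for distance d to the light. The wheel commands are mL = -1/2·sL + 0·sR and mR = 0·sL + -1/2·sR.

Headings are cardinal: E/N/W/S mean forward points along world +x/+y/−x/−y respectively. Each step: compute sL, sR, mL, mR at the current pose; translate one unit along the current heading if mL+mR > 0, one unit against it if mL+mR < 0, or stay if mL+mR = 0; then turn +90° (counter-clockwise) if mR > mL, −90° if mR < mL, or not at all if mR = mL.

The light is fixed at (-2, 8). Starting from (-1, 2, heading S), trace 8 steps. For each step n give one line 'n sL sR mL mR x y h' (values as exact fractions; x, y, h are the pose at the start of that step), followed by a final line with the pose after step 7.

0 90/97 18/17 -45/97 -9/17 -1 2 S
1 45/34 45/4 -45/68 -45/8 -1 3 W
2 18 90/29 -9 -45/29 0 3 N
3 45/41 9 -45/82 -9/2 0 2 W
4 10 2 -5 -1 1 2 N
5 9/10 45/8 -9/20 -45/16 1 1 W
6 90/17 18/13 -45/17 -9/13 2 1 N
7 45/61 45/13 -45/122 -45/26 2 0 W
final 3 0 N

n=0: pose=(-1,2,S); sL=90/97, sR=18/17; mL=-45/97, mR=-9/17; mL+mR=-1638/1649 → advance -1; mR−mL=-108/1649 → turn -1·90°
n=1: pose=(-1,3,W); sL=45/34, sR=45/4; mL=-45/68, mR=-45/8; mL+mR=-855/136 → advance -1; mR−mL=-675/136 → turn -1·90°
n=2: pose=(0,3,N); sL=18, sR=90/29; mL=-9, mR=-45/29; mL+mR=-306/29 → advance -1; mR−mL=216/29 → turn +1·90°
n=3: pose=(0,2,W); sL=45/41, sR=9; mL=-45/82, mR=-9/2; mL+mR=-207/41 → advance -1; mR−mL=-162/41 → turn -1·90°
n=4: pose=(1,2,N); sL=10, sR=2; mL=-5, mR=-1; mL+mR=-6 → advance -1; mR−mL=4 → turn +1·90°
n=5: pose=(1,1,W); sL=9/10, sR=45/8; mL=-9/20, mR=-45/16; mL+mR=-261/80 → advance -1; mR−mL=-189/80 → turn -1·90°
n=6: pose=(2,1,N); sL=90/17, sR=18/13; mL=-45/17, mR=-9/13; mL+mR=-738/221 → advance -1; mR−mL=432/221 → turn +1·90°
n=7: pose=(2,0,W); sL=45/61, sR=45/13; mL=-45/122, mR=-45/26; mL+mR=-1665/793 → advance -1; mR−mL=-1080/793 → turn -1·90°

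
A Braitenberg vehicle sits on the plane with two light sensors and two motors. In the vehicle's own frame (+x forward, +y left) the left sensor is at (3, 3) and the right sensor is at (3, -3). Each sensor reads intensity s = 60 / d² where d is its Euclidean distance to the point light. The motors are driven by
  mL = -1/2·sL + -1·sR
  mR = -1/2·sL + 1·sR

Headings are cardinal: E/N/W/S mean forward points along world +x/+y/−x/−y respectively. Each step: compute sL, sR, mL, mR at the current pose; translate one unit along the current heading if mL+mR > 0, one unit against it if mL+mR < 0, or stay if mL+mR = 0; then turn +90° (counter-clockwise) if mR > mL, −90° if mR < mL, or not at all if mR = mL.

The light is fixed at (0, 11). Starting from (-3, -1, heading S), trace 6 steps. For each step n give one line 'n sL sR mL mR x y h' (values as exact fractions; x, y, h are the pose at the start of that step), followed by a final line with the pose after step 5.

0 4/15 20/87 -158/435 14/145 -3 -1 S
1 15/16 15/49 -1215/1568 -255/1568 -3 0 E
2 60/113 12/13 -1746/1469 966/1469 -4 0 N
3 30/137 6/13 -1017/1781 627/1781 -4 -1 W
4 4/15 20/87 -158/435 14/145 -3 -1 S
5 15/16 15/49 -1215/1568 -255/1568 -3 0 E
final -4 0 N

n=0: pose=(-3,-1,S); sL=4/15, sR=20/87; mL=-158/435, mR=14/145; mL+mR=-4/15 → advance -1; mR−mL=40/87 → turn +1·90°
n=1: pose=(-3,0,E); sL=15/16, sR=15/49; mL=-1215/1568, mR=-255/1568; mL+mR=-15/16 → advance -1; mR−mL=30/49 → turn +1·90°
n=2: pose=(-4,0,N); sL=60/113, sR=12/13; mL=-1746/1469, mR=966/1469; mL+mR=-60/113 → advance -1; mR−mL=24/13 → turn +1·90°
n=3: pose=(-4,-1,W); sL=30/137, sR=6/13; mL=-1017/1781, mR=627/1781; mL+mR=-30/137 → advance -1; mR−mL=12/13 → turn +1·90°
n=4: pose=(-3,-1,S); sL=4/15, sR=20/87; mL=-158/435, mR=14/145; mL+mR=-4/15 → advance -1; mR−mL=40/87 → turn +1·90°
n=5: pose=(-3,0,E); sL=15/16, sR=15/49; mL=-1215/1568, mR=-255/1568; mL+mR=-15/16 → advance -1; mR−mL=30/49 → turn +1·90°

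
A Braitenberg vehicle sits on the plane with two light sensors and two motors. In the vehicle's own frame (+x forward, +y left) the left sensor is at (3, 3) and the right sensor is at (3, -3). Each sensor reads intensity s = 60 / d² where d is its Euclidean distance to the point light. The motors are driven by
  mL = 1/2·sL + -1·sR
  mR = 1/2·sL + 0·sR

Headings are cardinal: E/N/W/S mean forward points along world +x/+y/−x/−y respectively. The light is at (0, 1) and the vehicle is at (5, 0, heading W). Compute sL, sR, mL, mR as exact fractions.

left sensor world pos  = (2, -3); dL² = 20
right sensor world pos = (2, 3); dR² = 8
sL = 60/20 = 3
sR = 60/8 = 15/2
mL = 1/2·sL + -1·sR = -6
mR = 1/2·sL + 0·sR = 3/2

3 15/2 -6 3/2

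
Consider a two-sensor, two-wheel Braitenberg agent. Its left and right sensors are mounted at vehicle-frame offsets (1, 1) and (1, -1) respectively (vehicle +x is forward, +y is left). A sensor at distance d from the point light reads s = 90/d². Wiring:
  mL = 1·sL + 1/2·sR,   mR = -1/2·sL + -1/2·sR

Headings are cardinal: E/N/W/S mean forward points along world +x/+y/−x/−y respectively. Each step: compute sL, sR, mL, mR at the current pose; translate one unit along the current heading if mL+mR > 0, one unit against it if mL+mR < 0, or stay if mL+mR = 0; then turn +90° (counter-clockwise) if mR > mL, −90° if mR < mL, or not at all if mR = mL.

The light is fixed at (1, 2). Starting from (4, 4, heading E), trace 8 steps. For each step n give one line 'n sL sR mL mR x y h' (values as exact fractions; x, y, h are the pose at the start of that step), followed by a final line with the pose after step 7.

0 18/5 90/17 531/85 -378/85 4 4 E
1 45/13 9 207/26 -81/13 5 4 S
2 10 90/13 175/13 -110/13 5 3 W
3 45/4 9/2 27/2 -63/8 4 3 N
4 18/5 90/17 531/85 -378/85 4 4 E
5 45/13 9 207/26 -81/13 5 4 S
6 10 90/13 175/13 -110/13 5 3 W
7 45/4 9/2 27/2 -63/8 4 3 N
final 4 4 E

n=0: pose=(4,4,E); sL=18/5, sR=90/17; mL=531/85, mR=-378/85; mL+mR=9/5 → advance +1; mR−mL=-909/85 → turn -1·90°
n=1: pose=(5,4,S); sL=45/13, sR=9; mL=207/26, mR=-81/13; mL+mR=45/26 → advance +1; mR−mL=-369/26 → turn -1·90°
n=2: pose=(5,3,W); sL=10, sR=90/13; mL=175/13, mR=-110/13; mL+mR=5 → advance +1; mR−mL=-285/13 → turn -1·90°
n=3: pose=(4,3,N); sL=45/4, sR=9/2; mL=27/2, mR=-63/8; mL+mR=45/8 → advance +1; mR−mL=-171/8 → turn -1·90°
n=4: pose=(4,4,E); sL=18/5, sR=90/17; mL=531/85, mR=-378/85; mL+mR=9/5 → advance +1; mR−mL=-909/85 → turn -1·90°
n=5: pose=(5,4,S); sL=45/13, sR=9; mL=207/26, mR=-81/13; mL+mR=45/26 → advance +1; mR−mL=-369/26 → turn -1·90°
n=6: pose=(5,3,W); sL=10, sR=90/13; mL=175/13, mR=-110/13; mL+mR=5 → advance +1; mR−mL=-285/13 → turn -1·90°
n=7: pose=(4,3,N); sL=45/4, sR=9/2; mL=27/2, mR=-63/8; mL+mR=45/8 → advance +1; mR−mL=-171/8 → turn -1·90°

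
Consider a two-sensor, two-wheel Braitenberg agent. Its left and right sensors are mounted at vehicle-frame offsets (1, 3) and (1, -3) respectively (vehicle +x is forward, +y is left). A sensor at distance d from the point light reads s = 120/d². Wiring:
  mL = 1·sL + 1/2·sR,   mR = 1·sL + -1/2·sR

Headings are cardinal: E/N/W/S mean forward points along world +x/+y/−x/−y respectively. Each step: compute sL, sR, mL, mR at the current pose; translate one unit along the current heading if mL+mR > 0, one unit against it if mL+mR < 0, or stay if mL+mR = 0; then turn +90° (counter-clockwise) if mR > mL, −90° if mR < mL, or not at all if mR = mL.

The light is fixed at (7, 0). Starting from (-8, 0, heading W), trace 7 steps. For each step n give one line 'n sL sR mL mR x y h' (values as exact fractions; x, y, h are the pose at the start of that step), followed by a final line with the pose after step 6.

n=0: pose=(-8,0,W); sL=24/53, sR=24/53; mL=36/53, mR=12/53; mL+mR=48/53 → advance +1; mR−mL=-24/53 → turn -1·90°
n=1: pose=(-9,0,N); sL=60/181, sR=12/17; mL=2106/3077, mR=-66/3077; mL+mR=120/181 → advance +1; mR−mL=-12/17 → turn -1·90°
n=2: pose=(-9,1,E); sL=120/241, sR=120/229; mL=41940/55189, mR=13020/55189; mL+mR=240/241 → advance +1; mR−mL=-120/229 → turn -1·90°
n=3: pose=(-8,1,S); sL=5/6, sR=10/27; mL=55/54, mR=35/54; mL+mR=5/3 → advance +1; mR−mL=-10/27 → turn -1·90°
n=4: pose=(-8,0,W); sL=24/53, sR=24/53; mL=36/53, mR=12/53; mL+mR=48/53 → advance +1; mR−mL=-24/53 → turn -1·90°
n=5: pose=(-9,0,N); sL=60/181, sR=12/17; mL=2106/3077, mR=-66/3077; mL+mR=120/181 → advance +1; mR−mL=-12/17 → turn -1·90°
n=6: pose=(-9,1,E); sL=120/241, sR=120/229; mL=41940/55189, mR=13020/55189; mL+mR=240/241 → advance +1; mR−mL=-120/229 → turn -1·90°

0 24/53 24/53 36/53 12/53 -8 0 W
1 60/181 12/17 2106/3077 -66/3077 -9 0 N
2 120/241 120/229 41940/55189 13020/55189 -9 1 E
3 5/6 10/27 55/54 35/54 -8 1 S
4 24/53 24/53 36/53 12/53 -8 0 W
5 60/181 12/17 2106/3077 -66/3077 -9 0 N
6 120/241 120/229 41940/55189 13020/55189 -9 1 E
final -8 1 S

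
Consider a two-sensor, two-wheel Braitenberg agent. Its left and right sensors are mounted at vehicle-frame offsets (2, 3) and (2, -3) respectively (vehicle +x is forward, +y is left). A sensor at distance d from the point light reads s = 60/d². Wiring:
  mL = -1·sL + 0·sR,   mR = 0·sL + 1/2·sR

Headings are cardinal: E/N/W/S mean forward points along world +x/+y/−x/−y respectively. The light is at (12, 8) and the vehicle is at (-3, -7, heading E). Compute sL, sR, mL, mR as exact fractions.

left sensor world pos  = (-1, -4); dL² = 313
right sensor world pos = (-1, -10); dR² = 493
sL = 60/313 = 60/313
sR = 60/493 = 60/493
mL = -1·sL + 0·sR = -60/313
mR = 0·sL + 1/2·sR = 30/493

60/313 60/493 -60/313 30/493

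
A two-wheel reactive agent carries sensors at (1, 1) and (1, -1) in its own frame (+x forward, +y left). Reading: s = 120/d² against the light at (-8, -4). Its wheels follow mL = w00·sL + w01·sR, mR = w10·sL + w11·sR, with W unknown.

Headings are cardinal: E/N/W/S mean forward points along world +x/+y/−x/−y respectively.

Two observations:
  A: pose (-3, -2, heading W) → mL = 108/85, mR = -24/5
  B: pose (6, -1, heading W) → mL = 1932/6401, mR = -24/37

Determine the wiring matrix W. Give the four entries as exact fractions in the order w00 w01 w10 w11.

-1/2 1 0 -1

obs A: pose=(-3,-2,W) → sL=120/17, sR=24/5, mL=108/85, mR=-24/5
obs B: pose=(6,-1,W) → sL=120/173, sR=24/37, mL=1932/6401, mR=-24/37
sensor matrix S = [[120/17, 24/5], [120/173, 24/37]]; det S = 135936/108817
solve [mL_A; mL_B] = S·[w00; w01] and [mR_A; mR_B] = S·[w10; w11]:
  w00 = -1/2, w01 = 1, w10 = 0, w11 = -1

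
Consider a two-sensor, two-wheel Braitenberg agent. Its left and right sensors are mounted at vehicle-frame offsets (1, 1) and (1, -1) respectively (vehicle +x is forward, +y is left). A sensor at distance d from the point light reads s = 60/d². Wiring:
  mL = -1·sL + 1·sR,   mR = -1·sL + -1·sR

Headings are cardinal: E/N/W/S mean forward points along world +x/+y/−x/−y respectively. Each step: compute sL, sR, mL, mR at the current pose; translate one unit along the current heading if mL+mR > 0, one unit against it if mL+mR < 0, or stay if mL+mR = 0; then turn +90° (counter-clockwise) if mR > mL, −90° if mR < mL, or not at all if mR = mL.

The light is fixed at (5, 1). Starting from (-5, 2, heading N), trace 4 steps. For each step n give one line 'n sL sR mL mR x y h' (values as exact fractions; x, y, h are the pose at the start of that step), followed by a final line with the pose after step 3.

n=0: pose=(-5,2,N); sL=12/25, sR=12/17; mL=96/425, mR=-504/425; mL+mR=-24/25 → advance -1; mR−mL=-24/17 → turn -1·90°
n=1: pose=(-5,1,E); sL=30/41, sR=30/41; mL=0, mR=-60/41; mL+mR=-60/41 → advance -1; mR−mL=-60/41 → turn -1·90°
n=2: pose=(-6,1,S); sL=60/101, sR=12/29; mL=-528/2929, mR=-2952/2929; mL+mR=-120/101 → advance -1; mR−mL=-24/29 → turn -1·90°
n=3: pose=(-6,2,W); sL=5/12, sR=15/37; mL=-5/444, mR=-365/444; mL+mR=-5/6 → advance -1; mR−mL=-30/37 → turn -1·90°

0 12/25 12/17 96/425 -504/425 -5 2 N
1 30/41 30/41 0 -60/41 -5 1 E
2 60/101 12/29 -528/2929 -2952/2929 -6 1 S
3 5/12 15/37 -5/444 -365/444 -6 2 W
final -5 2 N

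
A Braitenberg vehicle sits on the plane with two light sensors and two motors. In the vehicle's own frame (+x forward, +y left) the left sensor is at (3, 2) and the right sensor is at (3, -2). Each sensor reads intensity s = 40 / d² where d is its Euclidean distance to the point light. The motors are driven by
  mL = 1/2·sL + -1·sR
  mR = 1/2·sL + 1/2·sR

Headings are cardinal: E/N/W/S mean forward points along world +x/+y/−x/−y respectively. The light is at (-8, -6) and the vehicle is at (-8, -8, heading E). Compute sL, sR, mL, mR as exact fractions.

40/9 8/5 28/45 136/45

left sensor world pos  = (-5, -6); dL² = 9
right sensor world pos = (-5, -10); dR² = 25
sL = 40/9 = 40/9
sR = 40/25 = 8/5
mL = 1/2·sL + -1·sR = 28/45
mR = 1/2·sL + 1/2·sR = 136/45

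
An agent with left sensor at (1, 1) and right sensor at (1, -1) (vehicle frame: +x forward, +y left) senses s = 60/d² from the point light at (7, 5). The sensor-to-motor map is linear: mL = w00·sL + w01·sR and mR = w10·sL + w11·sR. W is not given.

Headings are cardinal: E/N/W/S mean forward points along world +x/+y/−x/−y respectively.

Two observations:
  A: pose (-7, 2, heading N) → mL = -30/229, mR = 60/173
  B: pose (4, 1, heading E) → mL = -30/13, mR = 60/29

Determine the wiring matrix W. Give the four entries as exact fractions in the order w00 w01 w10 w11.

obs A: pose=(-7,2,N) → sL=60/229, sR=60/173, mL=-30/229, mR=60/173
obs B: pose=(4,1,E) → sL=60/13, sR=60/29, mL=-30/13, mR=60/29
sensor matrix S = [[60/229, 60/173], [60/13, 60/29]]; det S = -15811200/14935609
solve [mL_A; mL_B] = S·[w00; w01] and [mR_A; mR_B] = S·[w10; w11]:
  w00 = -1/2, w01 = 0, w10 = 0, w11 = 1

-1/2 0 0 1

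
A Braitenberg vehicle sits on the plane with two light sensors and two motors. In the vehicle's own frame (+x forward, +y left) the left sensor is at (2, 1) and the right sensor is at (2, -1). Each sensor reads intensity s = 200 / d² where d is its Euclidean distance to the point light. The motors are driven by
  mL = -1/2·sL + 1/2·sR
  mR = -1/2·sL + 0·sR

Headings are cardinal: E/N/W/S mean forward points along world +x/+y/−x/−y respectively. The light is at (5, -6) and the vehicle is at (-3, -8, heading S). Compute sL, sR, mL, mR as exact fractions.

left sensor world pos  = (-2, -10); dL² = 65
right sensor world pos = (-4, -10); dR² = 97
sL = 200/65 = 40/13
sR = 200/97 = 200/97
mL = -1/2·sL + 1/2·sR = -640/1261
mR = -1/2·sL + 0·sR = -20/13

40/13 200/97 -640/1261 -20/13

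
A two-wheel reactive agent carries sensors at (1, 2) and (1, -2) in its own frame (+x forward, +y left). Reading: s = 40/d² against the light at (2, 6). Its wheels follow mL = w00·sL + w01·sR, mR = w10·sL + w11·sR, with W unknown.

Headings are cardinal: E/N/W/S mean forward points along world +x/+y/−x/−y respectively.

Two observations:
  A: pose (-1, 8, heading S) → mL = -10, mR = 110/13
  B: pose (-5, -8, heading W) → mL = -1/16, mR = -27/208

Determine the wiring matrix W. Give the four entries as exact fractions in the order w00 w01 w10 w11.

-1/2 0 1/2 -1

obs A: pose=(-1,8,S) → sL=20, sR=20/13, mL=-10, mR=110/13
obs B: pose=(-5,-8,W) → sL=1/8, sR=5/26, mL=-1/16, mR=-27/208
sensor matrix S = [[20, 20/13], [1/8, 5/26]]; det S = 95/26
solve [mL_A; mL_B] = S·[w00; w01] and [mR_A; mR_B] = S·[w10; w11]:
  w00 = -1/2, w01 = 0, w10 = 1/2, w11 = -1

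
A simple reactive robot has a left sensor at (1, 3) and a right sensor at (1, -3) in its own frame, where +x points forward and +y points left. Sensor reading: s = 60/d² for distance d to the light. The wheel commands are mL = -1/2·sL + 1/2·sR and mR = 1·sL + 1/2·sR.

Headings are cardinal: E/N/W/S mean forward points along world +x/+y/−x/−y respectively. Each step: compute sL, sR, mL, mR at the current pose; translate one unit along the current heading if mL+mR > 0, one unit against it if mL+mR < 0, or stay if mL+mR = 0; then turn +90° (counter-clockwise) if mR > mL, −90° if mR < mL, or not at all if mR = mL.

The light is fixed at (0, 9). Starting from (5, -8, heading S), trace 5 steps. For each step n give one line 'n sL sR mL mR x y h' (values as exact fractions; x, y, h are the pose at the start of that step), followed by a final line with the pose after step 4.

n=0: pose=(5,-8,S); sL=15/97, sR=15/82; mL=225/15908, mR=3915/15908; mL+mR=1035/3977 → advance +1; mR−mL=45/194 → turn +1·90°
n=1: pose=(5,-9,E); sL=20/87, sR=20/159; mL=-80/1537, mR=450/1537; mL+mR=370/1537 → advance +1; mR−mL=10/29 → turn +1·90°
n=2: pose=(6,-9,N); sL=30/149, sR=6/37; mL=-108/5513, mR=1557/5513; mL+mR=1449/5513 → advance +1; mR−mL=45/149 → turn +1·90°
n=3: pose=(6,-8,W); sL=12/85, sR=60/221; mL=72/1105, mR=18/65; mL+mR=378/1105 → advance +1; mR−mL=18/85 → turn +1·90°
n=4: pose=(5,-8,S); sL=15/97, sR=15/82; mL=225/15908, mR=3915/15908; mL+mR=1035/3977 → advance +1; mR−mL=45/194 → turn +1·90°

0 15/97 15/82 225/15908 3915/15908 5 -8 S
1 20/87 20/159 -80/1537 450/1537 5 -9 E
2 30/149 6/37 -108/5513 1557/5513 6 -9 N
3 12/85 60/221 72/1105 18/65 6 -8 W
4 15/97 15/82 225/15908 3915/15908 5 -8 S
final 5 -9 E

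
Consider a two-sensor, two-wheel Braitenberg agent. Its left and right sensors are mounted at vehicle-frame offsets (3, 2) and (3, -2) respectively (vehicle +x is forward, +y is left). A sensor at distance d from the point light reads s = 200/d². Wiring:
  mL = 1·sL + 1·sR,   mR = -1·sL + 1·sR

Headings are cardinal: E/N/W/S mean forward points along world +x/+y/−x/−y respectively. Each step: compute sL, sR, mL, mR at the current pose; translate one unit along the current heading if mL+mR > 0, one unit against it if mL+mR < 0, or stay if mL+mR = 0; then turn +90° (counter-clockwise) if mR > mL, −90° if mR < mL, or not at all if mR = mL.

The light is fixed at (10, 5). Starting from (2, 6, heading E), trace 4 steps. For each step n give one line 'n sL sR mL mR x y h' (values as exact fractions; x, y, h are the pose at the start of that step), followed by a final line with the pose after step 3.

n=0: pose=(2,6,E); sL=100/17, sR=100/13; mL=3000/221, mR=400/221; mL+mR=200/13 → advance +1; mR−mL=-200/17 → turn -1·90°
n=1: pose=(3,6,S); sL=200/29, sR=40/17; mL=4560/493, mR=-2240/493; mL+mR=80/17 → advance +1; mR−mL=-400/29 → turn -1·90°
n=2: pose=(3,5,W); sL=25/13, sR=25/13; mL=50/13, mR=0; mL+mR=50/13 → advance +1; mR−mL=-50/13 → turn -1·90°
n=3: pose=(2,5,N); sL=200/109, sR=40/9; mL=6160/981, mR=2560/981; mL+mR=80/9 → advance +1; mR−mL=-400/109 → turn -1·90°

0 100/17 100/13 3000/221 400/221 2 6 E
1 200/29 40/17 4560/493 -2240/493 3 6 S
2 25/13 25/13 50/13 0 3 5 W
3 200/109 40/9 6160/981 2560/981 2 5 N
final 2 6 E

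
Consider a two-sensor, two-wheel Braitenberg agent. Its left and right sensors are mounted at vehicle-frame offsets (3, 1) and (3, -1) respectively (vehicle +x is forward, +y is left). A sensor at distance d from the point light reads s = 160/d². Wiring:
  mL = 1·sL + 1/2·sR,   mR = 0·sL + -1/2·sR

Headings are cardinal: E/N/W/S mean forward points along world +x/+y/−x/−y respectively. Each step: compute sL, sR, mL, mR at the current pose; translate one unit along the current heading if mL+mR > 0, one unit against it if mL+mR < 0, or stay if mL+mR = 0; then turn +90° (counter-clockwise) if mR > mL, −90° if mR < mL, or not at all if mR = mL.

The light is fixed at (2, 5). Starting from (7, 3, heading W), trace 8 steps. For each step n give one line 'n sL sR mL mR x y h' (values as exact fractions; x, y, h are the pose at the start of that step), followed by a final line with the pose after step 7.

0 160/13 32 368/13 -16 7 3 W
1 16 80/13 248/13 -40/13 6 3 N
2 160/49 160/53 12400/2597 -80/53 6 4 E
3 40/13 5 145/26 -5/2 7 4 S
4 160/13 32 368/13 -16 7 3 W
5 16 80/13 248/13 -40/13 6 3 N
6 160/49 160/53 12400/2597 -80/53 6 4 E
7 40/13 5 145/26 -5/2 7 4 S
final 7 3 W

n=0: pose=(7,3,W); sL=160/13, sR=32; mL=368/13, mR=-16; mL+mR=160/13 → advance +1; mR−mL=-576/13 → turn -1·90°
n=1: pose=(6,3,N); sL=16, sR=80/13; mL=248/13, mR=-40/13; mL+mR=16 → advance +1; mR−mL=-288/13 → turn -1·90°
n=2: pose=(6,4,E); sL=160/49, sR=160/53; mL=12400/2597, mR=-80/53; mL+mR=160/49 → advance +1; mR−mL=-16320/2597 → turn -1·90°
n=3: pose=(7,4,S); sL=40/13, sR=5; mL=145/26, mR=-5/2; mL+mR=40/13 → advance +1; mR−mL=-105/13 → turn -1·90°
n=4: pose=(7,3,W); sL=160/13, sR=32; mL=368/13, mR=-16; mL+mR=160/13 → advance +1; mR−mL=-576/13 → turn -1·90°
n=5: pose=(6,3,N); sL=16, sR=80/13; mL=248/13, mR=-40/13; mL+mR=16 → advance +1; mR−mL=-288/13 → turn -1·90°
n=6: pose=(6,4,E); sL=160/49, sR=160/53; mL=12400/2597, mR=-80/53; mL+mR=160/49 → advance +1; mR−mL=-16320/2597 → turn -1·90°
n=7: pose=(7,4,S); sL=40/13, sR=5; mL=145/26, mR=-5/2; mL+mR=40/13 → advance +1; mR−mL=-105/13 → turn -1·90°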